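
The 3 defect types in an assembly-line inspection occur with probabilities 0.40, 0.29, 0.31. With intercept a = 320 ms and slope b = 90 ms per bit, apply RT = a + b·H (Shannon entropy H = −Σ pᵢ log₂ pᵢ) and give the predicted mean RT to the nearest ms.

Entropy contributions −pᵢ log₂ pᵢ: 0.5288, 0.5179, 0.5238; sum H = 1.5705 bits.
RT = a + bH = 320 + 90·1.5705 = 461.34 ms.

461 ms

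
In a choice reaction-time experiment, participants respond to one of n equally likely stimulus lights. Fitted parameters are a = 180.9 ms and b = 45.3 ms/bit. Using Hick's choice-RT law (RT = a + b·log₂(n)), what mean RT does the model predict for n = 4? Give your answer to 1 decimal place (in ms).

log₂(4) = 2 bits, so RT = 180.9 + 45.3 × 2 ≈ 271.500 ms.

271.5 ms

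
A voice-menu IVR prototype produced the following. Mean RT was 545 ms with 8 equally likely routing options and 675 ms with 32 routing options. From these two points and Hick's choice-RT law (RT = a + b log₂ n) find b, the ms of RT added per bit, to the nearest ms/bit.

65 ms/bit

The slope on a log₂ axis is (675 − 545) / (5 − 3) = 65 ms/bit.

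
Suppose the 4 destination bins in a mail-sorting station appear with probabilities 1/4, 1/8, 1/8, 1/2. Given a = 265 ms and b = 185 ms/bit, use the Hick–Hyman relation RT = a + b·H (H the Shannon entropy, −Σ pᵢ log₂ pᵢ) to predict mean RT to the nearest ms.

589 ms

H = −Σ pᵢ log₂ pᵢ = 0.25·2 + 0.125·3 + 0.125·3 + 0.5·1 = 1.750 bits.
RT = 265 + 185 × 1.750 = 588.75 ms.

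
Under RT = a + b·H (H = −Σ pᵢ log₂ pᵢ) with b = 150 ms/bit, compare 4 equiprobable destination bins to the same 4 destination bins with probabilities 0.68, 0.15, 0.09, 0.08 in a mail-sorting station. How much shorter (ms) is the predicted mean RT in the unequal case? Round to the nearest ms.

The RT saving is b·ΔH. Equiprobable H₀ = log₂(4) = 2.0000 bits; with the given probabilities H = 1.3931 bits.
b·(H₀ − H) = 150 × (2.0000 − 1.3931) = 91.04 ms.

91 ms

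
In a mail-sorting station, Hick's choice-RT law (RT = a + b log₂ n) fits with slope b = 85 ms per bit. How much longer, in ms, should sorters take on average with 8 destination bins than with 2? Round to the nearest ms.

170 ms

ΔRT = (a + b log₂ n₂) − (a + b log₂ n₁) = b·(log₂ n₂ − log₂ n₁).
log₂(8) − log₂(2) = log₂(8/2) = log₂(4) = 2.
ΔRT = 85 × 2.0000 = 170.000 ms.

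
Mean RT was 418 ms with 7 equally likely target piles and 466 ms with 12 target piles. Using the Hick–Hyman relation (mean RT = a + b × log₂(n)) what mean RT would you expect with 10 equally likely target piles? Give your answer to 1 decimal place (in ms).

449.8 ms

Fit slope and intercept:
  b = (466 − 418) / (log₂ 12 − log₂ 7) = 48 / (3.5850 − 2.8074) = 61.728 ms/bit
  a = 418 − 61.728 × 2.8074 = 244.708 ms
Then RT(10) = 244.708 + 61.728 × log₂ 10 = 244.708 + 61.728 × 3.3219 ≈ 449.763 ms.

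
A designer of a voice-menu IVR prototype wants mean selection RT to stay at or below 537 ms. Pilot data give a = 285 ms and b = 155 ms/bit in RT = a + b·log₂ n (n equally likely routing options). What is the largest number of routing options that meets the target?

3

Information budget: (537 − 285)/155 = 1.6258 bits, so n ≤ 2^1.6258 = 3.086 → at most 3.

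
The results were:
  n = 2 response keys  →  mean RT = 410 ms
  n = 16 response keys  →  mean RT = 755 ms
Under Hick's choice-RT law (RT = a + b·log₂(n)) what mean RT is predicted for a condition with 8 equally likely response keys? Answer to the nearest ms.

Fit slope and intercept:
  b = (755 − 410) / (log₂ 16 − log₂ 2) = 345 / (4 − 1) = 115 ms/bit
  a = 410 − 115 × 1 = 295 ms
Then RT(8) = 295 + 115 × log₂ 8 = 295 + 115 × 3 ≈ 640.000 ms.

640 ms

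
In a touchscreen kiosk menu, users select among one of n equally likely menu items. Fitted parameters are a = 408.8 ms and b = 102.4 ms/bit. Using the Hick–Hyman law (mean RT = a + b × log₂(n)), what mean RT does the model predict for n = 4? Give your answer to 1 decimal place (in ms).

log₂(4) = 2 bits, so RT = 408.8 + 102.4 × 2 ≈ 613.600 ms.

613.6 ms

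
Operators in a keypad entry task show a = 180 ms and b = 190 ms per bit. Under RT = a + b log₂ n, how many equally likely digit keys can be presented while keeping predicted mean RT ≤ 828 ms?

10

Set 180 + 190·log₂ n ≤ 828 → log₂ n ≤ (828 − 180)/190 = 3.4105.
So n ≤ 2^3.4105 = 10.633; the largest integer n is 10.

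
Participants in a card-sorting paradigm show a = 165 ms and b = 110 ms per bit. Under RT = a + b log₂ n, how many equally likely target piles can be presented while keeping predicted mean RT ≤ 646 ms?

20

Information budget: (646 − 165)/110 = 4.3727 bits, so n ≤ 2^4.3727 = 20.717 → at most 20.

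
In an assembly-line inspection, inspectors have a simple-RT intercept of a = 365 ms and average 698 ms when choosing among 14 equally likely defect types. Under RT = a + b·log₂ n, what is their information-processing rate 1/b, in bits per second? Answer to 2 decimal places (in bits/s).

b = (698 − 365)/log₂ 14 = 333/3.8074 = 87.462 ms per bit = 0.08746 s/bit; the reciprocal is 11.433 bits/s.

11.43 bits/s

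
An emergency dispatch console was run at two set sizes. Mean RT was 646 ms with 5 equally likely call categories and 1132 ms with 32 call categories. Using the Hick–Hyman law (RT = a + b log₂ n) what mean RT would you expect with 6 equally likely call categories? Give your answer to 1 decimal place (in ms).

With log₂ n on the abscissa the relation is linear; from the two conditions:
  b = (1132 − 646) / (log₂ 32 − log₂ 5) = 486 / (5 − 2.3219) = 181.474 ms/bit
  a = 646 − 181.474 × 2.3219 = 224.631 ms
Then RT(6) = 224.631 + 181.474 × log₂ 6 = 224.631 + 181.474 × 2.5850 ≈ 693.734 ms.

693.7 ms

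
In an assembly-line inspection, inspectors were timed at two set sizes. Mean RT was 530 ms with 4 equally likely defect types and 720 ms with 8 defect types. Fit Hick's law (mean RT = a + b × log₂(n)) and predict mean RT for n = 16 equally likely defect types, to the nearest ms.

910 ms

Solve the two-equation system in a and b:
  b = (720 − 530) / (log₂ 8 − log₂ 4) = 190 / (3 − 2) = 190 ms/bit
  a = 530 − 190 × 2 = 150 ms
Then RT(16) = 150 + 190 × log₂ 16 = 150 + 190 × 4 ≈ 910.000 ms.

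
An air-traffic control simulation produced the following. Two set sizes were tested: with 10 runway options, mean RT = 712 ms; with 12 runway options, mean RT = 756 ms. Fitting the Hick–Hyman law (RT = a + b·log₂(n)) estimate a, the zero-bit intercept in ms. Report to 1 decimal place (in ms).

156.3 ms

b = (RT₂ − RT₁)/(log₂ n₂ − log₂ n₁) = (756 − 712)/(3.5850 − 3.3219) = 167.278 ms/bit.
a = RT₁ − b·log₂ n₁ = 712 − 167.278 × 3.3219 = 156.313 ms.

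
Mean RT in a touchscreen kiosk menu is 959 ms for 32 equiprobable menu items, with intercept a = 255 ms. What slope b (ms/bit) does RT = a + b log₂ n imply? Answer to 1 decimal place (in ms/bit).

140.8 ms/bit

log₂(32) = 5 bits.
b = (RT − a)/log₂ n = (959 − 255) / 5 = 140.800 ms/bit.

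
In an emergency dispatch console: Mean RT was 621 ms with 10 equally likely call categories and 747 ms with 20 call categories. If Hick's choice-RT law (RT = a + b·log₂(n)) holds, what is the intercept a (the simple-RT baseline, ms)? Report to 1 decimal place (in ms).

202.4 ms

Slope: b = (747 − 621) / (log₂ 20 − log₂ 10) = 126/1.0000 = 126.000 ms/bit.
Intercept: a = 621 − 126.000·log₂(10) = 202.437 ms.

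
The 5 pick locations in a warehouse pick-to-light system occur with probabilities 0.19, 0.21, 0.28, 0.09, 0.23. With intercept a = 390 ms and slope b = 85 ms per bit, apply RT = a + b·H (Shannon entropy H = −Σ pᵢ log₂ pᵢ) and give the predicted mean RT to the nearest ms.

581 ms

Entropy contributions −pᵢ log₂ pᵢ: 0.4552, 0.4728, 0.5142, 0.3127, 0.4877; sum H = 2.2426 bits.
RT = a + bH = 390 + 85·2.2426 = 580.62 ms.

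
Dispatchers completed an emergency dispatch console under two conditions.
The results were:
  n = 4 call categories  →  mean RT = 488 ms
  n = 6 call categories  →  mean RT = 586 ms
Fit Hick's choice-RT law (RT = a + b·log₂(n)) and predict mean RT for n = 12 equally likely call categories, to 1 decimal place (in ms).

753.5 ms

RT is linear in log₂ n, so two points fix the line:
  b = (586 − 488) / (log₂ 6 − log₂ 4) = 98 / (2.5850 − 2) = 167.532 ms/bit
  a = 488 − 167.532 × 2 = 152.936 ms
Then RT(12) = 152.936 + 167.532 × log₂ 12 = 152.936 + 167.532 × 3.5850 ≈ 753.532 ms.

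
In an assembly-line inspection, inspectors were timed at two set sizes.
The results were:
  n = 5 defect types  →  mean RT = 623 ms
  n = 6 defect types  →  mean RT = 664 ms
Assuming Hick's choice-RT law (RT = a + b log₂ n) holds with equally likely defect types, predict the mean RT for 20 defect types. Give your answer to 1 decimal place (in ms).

934.7 ms

RT is linear in log₂ n, so two points fix the line:
  b = (664 − 623) / (log₂ 6 − log₂ 5) = 41 / (2.5850 − 2.3219) = 155.873 ms/bit
  a = 623 − 155.873 × 2.3219 = 261.074 ms
Then RT(20) = 261.074 + 155.873 × log₂ 20 = 261.074 + 155.873 × 4.3219 ≈ 934.746 ms.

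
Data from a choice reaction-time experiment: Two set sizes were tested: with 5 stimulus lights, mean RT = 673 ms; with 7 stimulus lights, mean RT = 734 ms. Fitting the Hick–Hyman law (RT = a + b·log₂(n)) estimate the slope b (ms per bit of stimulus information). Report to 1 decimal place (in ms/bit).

Slope: b = (734 − 673) / (log₂ 7 − log₂ 5) = 61/0.4854 = 125.663 ms/bit.

125.7 ms/bit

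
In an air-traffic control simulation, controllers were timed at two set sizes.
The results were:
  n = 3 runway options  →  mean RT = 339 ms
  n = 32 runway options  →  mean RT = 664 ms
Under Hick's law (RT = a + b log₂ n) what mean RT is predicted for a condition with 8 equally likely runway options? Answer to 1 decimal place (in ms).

473.7 ms

With log₂ n on the abscissa the relation is linear; from the two conditions:
  b = (664 − 339) / (log₂ 32 − log₂ 3) = 325 / (5 − 1.5850) = 95.167 ms/bit
  a = 339 − 95.167 × 1.5850 = 188.163 ms
Then RT(8) = 188.163 + 95.167 × log₂ 8 = 188.163 + 95.167 × 3 ≈ 473.665 ms.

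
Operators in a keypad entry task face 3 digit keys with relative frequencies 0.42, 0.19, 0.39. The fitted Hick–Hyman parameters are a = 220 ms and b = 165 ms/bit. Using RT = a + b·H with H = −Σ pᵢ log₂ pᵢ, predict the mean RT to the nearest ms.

469 ms

Entropy contributions −pᵢ log₂ pᵢ: 0.5256, 0.4552, 0.5298; sum H = 1.5107 bits.
RT = a + bH = 220 + 165·1.5107 = 469.26 ms.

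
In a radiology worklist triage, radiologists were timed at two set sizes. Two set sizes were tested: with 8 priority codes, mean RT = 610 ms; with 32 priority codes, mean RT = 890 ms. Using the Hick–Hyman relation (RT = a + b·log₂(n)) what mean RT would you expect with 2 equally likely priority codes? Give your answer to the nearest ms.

330 ms

RT is linear in log₂ n, so two points fix the line:
  b = (890 − 610) / (log₂ 32 − log₂ 8) = 280 / (5 − 3) = 140 ms/bit
  a = 610 − 140 × 3 = 190 ms
Then RT(2) = 190 + 140 × log₂ 2 = 190 + 140 × 1 ≈ 330.000 ms.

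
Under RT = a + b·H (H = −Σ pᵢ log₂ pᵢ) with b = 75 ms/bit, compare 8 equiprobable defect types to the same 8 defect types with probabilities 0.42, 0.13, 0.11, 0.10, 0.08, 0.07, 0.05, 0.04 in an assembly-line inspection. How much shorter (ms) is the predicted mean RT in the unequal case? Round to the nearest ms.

34 ms

Equiprobable entropy H₀ = log₂ 8 = 3.0000 bits.
Skewed entropy H = −Σ pᵢ log₂ pᵢ = 2.5527 bits.
ΔRT = b·(H₀ − H) = 75 × 0.4473 = 33.55 ms.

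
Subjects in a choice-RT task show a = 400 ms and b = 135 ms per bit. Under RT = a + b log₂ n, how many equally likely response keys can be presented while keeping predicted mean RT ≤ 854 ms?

135·log₂ n ≤ 854 − 400 = 454, giving log₂ n ≤ 3.3630 and n ≤ 10.289. The largest whole number is 10.

10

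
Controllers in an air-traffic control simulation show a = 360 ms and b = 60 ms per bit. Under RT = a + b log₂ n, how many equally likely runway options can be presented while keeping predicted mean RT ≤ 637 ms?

Information budget: (637 − 360)/60 = 4.6167 bits, so n ≤ 2^4.6167 = 24.533 → at most 24.

24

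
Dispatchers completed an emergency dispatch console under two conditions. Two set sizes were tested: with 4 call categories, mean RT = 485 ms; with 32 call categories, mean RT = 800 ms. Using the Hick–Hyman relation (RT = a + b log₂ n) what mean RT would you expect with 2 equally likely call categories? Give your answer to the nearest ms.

380 ms

With log₂ n on the abscissa the relation is linear; from the two conditions:
  b = (800 − 485) / (log₂ 32 − log₂ 4) = 315 / (5 − 2) = 105 ms/bit
  a = 485 − 105 × 2 = 275 ms
Then RT(2) = 275 + 105 × log₂ 2 = 275 + 105 × 1 ≈ 380.000 ms.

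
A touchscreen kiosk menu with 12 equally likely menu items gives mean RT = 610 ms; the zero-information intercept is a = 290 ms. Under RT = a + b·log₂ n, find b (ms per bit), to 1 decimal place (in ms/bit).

b = (610 − 290) / log₂(12) = 320 / 3.5850 = 89.262 ms/bit.

89.3 ms/bit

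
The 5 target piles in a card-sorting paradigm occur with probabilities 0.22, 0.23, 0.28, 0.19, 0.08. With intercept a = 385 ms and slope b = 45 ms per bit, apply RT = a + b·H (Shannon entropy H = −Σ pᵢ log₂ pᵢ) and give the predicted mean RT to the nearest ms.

Entropy contributions −pᵢ log₂ pᵢ: 0.4806, 0.4877, 0.5142, 0.4552, 0.2915; sum H = 2.2292 bits.
RT = a + bH = 385 + 45·2.2292 = 485.31 ms.

485 ms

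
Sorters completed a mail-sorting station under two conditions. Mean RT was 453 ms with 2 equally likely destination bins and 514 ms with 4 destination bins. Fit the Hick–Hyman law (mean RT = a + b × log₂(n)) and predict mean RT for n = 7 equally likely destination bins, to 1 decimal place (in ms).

563.2 ms

With log₂ n on the abscissa the relation is linear; from the two conditions:
  b = (514 − 453) / (log₂ 4 − log₂ 2) = 61 / (2 − 1) = 61.000 ms/bit
  a = 453 − 61.000 × 1 = 392.000 ms
Then RT(7) = 392.000 + 61.000 × log₂ 7 = 392.000 + 61.000 × 2.8074 ≈ 563.249 ms.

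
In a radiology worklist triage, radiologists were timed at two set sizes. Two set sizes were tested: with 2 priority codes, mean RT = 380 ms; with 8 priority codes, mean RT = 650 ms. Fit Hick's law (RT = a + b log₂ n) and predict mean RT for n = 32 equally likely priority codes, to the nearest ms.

920 ms

Solve the two-equation system in a and b:
  b = (650 − 380) / (log₂ 8 − log₂ 2) = 270 / (3 − 1) = 135 ms/bit
  a = 380 − 135 × 1 = 245 ms
Then RT(32) = 245 + 135 × log₂ 32 = 245 + 135 × 5 ≈ 920.000 ms.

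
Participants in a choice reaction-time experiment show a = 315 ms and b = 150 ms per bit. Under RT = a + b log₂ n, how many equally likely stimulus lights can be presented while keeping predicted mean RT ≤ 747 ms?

Set 315 + 150·log₂ n ≤ 747 → log₂ n ≤ (747 − 315)/150 = 2.8800.
So n ≤ 2^2.8800 = 7.362; the largest integer n is 7.

7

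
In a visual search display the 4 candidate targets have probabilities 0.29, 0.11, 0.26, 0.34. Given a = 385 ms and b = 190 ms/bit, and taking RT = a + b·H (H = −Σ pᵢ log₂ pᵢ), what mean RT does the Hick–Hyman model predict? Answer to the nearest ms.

747 ms

Entropy contributions −pᵢ log₂ pᵢ: 0.5179, 0.3503, 0.5053, 0.5292; sum H = 1.9027 bits.
RT = a + bH = 385 + 190·1.9027 = 746.50 ms.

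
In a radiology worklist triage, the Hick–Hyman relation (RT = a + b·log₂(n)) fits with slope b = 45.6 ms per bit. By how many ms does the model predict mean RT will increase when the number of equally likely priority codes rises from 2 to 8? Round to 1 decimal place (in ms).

91.2 ms

ΔRT = (a + b log₂ n₂) − (a + b log₂ n₁) = b·(log₂ n₂ − log₂ n₁).
log₂(8) − log₂(2) = log₂(8/2) = log₂(4) = 2.
ΔRT = 45.6 × 2.0000 = 91.200 ms.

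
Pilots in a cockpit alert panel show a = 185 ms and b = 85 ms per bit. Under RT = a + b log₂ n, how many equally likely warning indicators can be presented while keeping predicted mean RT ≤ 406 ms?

Set 185 + 85·log₂ n ≤ 406 → log₂ n ≤ (406 − 185)/85 = 2.6000.
So n ≤ 2^2.6000 = 6.063; the largest integer n is 6.

6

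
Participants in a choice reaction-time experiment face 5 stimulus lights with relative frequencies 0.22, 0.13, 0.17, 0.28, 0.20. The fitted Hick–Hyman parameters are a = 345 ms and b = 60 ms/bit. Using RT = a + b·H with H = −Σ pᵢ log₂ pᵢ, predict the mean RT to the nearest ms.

Entropy contributions −pᵢ log₂ pᵢ: 0.4806, 0.3826, 0.4346, 0.5142, 0.4644; sum H = 2.2764 bits.
RT = a + bH = 345 + 60·2.2764 = 481.58 ms.

482 ms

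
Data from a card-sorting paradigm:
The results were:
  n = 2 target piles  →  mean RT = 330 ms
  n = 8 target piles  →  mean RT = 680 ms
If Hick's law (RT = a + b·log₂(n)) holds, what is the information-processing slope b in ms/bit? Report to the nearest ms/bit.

The slope on a log₂ axis is (680 − 330) / (3 − 1) = 175 ms/bit.

175 ms/bit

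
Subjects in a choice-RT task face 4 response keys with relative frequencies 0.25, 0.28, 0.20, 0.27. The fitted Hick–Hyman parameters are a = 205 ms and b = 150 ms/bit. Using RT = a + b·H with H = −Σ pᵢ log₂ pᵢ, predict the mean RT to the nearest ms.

503 ms

Entropy contributions −pᵢ log₂ pᵢ: 0.5000, 0.5142, 0.4644, 0.5100; sum H = 1.9886 bits.
RT = a + bH = 205 + 150·1.9886 = 503.29 ms.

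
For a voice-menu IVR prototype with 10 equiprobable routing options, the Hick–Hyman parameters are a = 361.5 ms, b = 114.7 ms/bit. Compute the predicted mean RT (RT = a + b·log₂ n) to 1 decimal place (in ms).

742.5 ms

log₂(10) = 3.3219 bits, so RT = 361.5 + 114.7 × 3.3219 ≈ 742.525 ms.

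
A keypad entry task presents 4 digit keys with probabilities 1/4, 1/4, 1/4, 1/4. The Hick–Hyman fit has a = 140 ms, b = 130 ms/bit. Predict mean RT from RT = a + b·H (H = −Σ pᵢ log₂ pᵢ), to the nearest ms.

Each term −pᵢ log₂ pᵢ: 0.25·2 + 0.25·2 + 0.25·2 + 0.25·2; summed, H = 2.000 bits.
Mean RT = a + bH = 140 + 130·2.000 = 400.00 ms.

400 ms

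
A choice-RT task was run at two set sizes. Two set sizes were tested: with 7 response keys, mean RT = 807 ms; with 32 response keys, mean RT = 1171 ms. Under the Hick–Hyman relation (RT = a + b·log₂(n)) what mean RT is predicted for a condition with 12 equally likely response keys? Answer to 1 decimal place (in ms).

936.1 ms

Fit slope and intercept:
  b = (1171 − 807) / (log₂ 32 − log₂ 7) = 364 / (5 − 2.8074) = 166.010 ms/bit
  a = 807 − 166.010 × 2.8074 = 340.952 ms
Then RT(12) = 340.952 + 166.010 × log₂ 12 = 340.952 + 166.010 × 3.5850 ≈ 936.090 ms.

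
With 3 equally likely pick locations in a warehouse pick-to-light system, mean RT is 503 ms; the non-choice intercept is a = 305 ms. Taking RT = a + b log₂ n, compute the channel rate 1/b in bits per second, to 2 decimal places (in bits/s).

Choice component = 503 − 305 = 198 ms over log₂(3) = 1.5850 bits.
b = 198 / 1.5850 = 124.924 ms/bit, so 1/b = 8.005 bits/s.

8.00 bits/s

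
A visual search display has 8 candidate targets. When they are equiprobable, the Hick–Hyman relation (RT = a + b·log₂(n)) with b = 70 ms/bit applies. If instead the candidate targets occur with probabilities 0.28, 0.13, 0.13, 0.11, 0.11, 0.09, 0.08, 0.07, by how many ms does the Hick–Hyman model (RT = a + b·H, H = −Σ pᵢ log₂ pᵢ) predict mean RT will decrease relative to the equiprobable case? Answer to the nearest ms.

The RT saving is b·ΔH. Equiprobable H₀ = log₂(8) = 3.0000 bits; with the given probabilities H = 2.8528 bits.
b·(H₀ − H) = 70 × (3.0000 − 2.8528) = 10.30 ms.

10 ms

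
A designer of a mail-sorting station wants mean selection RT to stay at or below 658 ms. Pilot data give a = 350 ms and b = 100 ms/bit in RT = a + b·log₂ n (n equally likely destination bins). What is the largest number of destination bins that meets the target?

8

100·log₂ n ≤ 658 − 350 = 308, giving log₂ n ≤ 3.0800 and n ≤ 8.456. The largest whole number is 8.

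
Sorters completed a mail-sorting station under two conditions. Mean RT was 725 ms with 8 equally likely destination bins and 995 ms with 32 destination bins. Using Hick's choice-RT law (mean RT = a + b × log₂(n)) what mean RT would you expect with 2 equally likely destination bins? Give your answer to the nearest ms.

455 ms

Solve the two-equation system in a and b:
  b = (995 − 725) / (log₂ 32 − log₂ 8) = 270 / (5 − 3) = 135 ms/bit
  a = 725 − 135 × 3 = 320 ms
Then RT(2) = 320 + 135 × log₂ 2 = 320 + 135 × 1 ≈ 455.000 ms.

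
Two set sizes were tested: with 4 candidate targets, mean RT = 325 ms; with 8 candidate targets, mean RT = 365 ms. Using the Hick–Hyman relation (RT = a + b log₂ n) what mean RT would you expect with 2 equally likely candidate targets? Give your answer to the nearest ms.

285 ms

Fit slope and intercept:
  b = (365 − 325) / (log₂ 8 − log₂ 4) = 40 / (3 − 2) = 40 ms/bit
  a = 325 − 40 × 2 = 245 ms
Then RT(2) = 245 + 40 × log₂ 2 = 245 + 40 × 1 ≈ 285.000 ms.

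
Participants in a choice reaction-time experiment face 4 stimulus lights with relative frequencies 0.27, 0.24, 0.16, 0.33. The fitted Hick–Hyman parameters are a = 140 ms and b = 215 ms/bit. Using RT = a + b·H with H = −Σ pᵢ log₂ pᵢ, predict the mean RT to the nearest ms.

H = 0.27·log₂(1/0.27) + 0.24·log₂(1/0.24) + 0.16·log₂(1/0.16) + 0.33·log₂(1/0.33) = 1.9550 bits.
RT = 140 + 215 × 1.9550 = 560.32 ms.

560 ms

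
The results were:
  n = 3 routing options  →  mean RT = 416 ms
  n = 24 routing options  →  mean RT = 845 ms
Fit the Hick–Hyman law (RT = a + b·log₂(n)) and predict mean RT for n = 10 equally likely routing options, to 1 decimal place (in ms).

Fit slope and intercept:
  b = (845 − 416) / (log₂ 24 − log₂ 3) = 429 / (4.5850 − 1.5850) = 143.000 ms/bit
  a = 416 − 143.000 × 1.5850 = 189.350 ms
Then RT(10) = 189.350 + 143.000 × log₂ 10 = 189.350 + 143.000 × 3.3219 ≈ 664.386 ms.

664.4 ms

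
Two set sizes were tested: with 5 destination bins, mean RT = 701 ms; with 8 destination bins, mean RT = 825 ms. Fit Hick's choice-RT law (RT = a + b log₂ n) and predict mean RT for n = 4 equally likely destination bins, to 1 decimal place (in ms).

642.1 ms

With log₂ n on the abscissa the relation is linear; from the two conditions:
  b = (825 − 701) / (log₂ 8 − log₂ 5) = 124 / (3 − 2.3219) = 182.871 ms/bit
  a = 701 − 182.871 × 2.3219 = 276.386 ms
Then RT(4) = 276.386 + 182.871 × log₂ 4 = 276.386 + 182.871 × 2 ≈ 642.129 ms.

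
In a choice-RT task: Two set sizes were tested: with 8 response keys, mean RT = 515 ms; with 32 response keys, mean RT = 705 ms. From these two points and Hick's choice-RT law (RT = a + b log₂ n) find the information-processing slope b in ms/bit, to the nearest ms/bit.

95 ms/bit

Slope: b = (705 − 515) / (log₂ 32 − log₂ 8) = 190/2.0000 = 95 ms/bit.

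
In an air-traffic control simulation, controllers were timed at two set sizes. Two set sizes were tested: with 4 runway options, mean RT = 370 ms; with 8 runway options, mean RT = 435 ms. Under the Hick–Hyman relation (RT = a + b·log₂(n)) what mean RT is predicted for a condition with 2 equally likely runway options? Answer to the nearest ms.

Fit slope and intercept:
  b = (435 − 370) / (log₂ 8 − log₂ 4) = 65 / (3 − 2) = 65 ms/bit
  a = 370 − 65 × 2 = 240 ms
Then RT(2) = 240 + 65 × log₂ 2 = 240 + 65 × 1 ≈ 305.000 ms.

305 ms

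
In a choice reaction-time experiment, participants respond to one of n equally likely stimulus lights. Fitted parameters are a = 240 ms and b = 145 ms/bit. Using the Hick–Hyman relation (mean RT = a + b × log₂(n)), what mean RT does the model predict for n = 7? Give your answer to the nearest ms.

647 ms

log₂(7) = 2.8074 bits, so RT = 240 + 145 × 2.8074 ≈ 647.066 ms.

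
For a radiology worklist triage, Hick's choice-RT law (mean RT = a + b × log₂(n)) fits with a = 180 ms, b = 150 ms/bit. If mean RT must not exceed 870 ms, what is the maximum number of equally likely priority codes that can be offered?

24

Information budget: (870 − 180)/150 = 4.6000 bits, so n ≤ 2^4.6000 = 24.251 → at most 24.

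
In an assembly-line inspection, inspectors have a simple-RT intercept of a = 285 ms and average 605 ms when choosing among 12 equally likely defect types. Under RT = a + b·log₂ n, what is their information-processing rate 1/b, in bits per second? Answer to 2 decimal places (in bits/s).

11.20 bits/s

Choice component = 605 − 285 = 320 ms over log₂(12) = 3.5850 bits.
b = 320 / 3.5850 = 89.262 ms/bit, so 1/b = 11.203 bits/s.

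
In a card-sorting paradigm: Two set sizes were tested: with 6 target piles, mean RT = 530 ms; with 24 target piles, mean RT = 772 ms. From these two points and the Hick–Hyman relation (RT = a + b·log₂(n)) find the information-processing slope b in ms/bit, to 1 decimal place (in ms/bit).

121.0 ms/bit

The slope on a log₂ axis is (772 − 530) / (4.5850 − 2.5850) = 121.000 ms/bit.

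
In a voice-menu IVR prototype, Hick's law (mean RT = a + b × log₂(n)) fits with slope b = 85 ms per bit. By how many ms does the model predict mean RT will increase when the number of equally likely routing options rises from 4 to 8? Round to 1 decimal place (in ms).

Only the slope matters, since a is common to both: ΔRT = b·log₂(n₂/n₁).
log₂(8) − log₂(4) = log₂(8/4) = log₂(2) = 1.
ΔRT = 85 × 1.0000 = 85.000 ms.

85.0 ms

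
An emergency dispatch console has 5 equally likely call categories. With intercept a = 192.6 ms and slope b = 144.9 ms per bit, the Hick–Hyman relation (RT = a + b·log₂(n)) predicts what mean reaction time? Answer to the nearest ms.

529 ms

log₂(5) = 2.3219 bits, so RT = 192.6 + 144.9 × 2.3219 ≈ 529.047 ms.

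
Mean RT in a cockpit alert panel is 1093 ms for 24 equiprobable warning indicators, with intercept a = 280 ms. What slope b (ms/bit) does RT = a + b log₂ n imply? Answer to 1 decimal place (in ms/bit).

177.3 ms/bit

b = (1093 − 280) / log₂(24) = 813 / 4.5850 = 177.319 ms/bit.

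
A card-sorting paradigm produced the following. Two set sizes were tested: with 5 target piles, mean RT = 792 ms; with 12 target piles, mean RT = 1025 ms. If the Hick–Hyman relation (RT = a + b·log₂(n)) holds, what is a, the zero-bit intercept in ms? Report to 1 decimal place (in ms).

The slope on a log₂ axis is (1025 − 792) / (3.5850 − 2.3219) = 184.476 ms/bit.
a = RT₁ − b·log₂ n₁ = 792 − 184.476 × 2.3219 = 363.659 ms.

363.7 ms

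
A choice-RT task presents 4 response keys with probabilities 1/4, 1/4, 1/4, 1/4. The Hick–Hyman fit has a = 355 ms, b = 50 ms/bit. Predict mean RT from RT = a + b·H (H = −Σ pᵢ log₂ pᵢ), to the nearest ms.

H = −Σ pᵢ log₂ pᵢ = 0.25·2 + 0.25·2 + 0.25·2 + 0.25·2 = 2.000 bits.
RT = 355 + 50 × 2.000 = 455.00 ms.

455 ms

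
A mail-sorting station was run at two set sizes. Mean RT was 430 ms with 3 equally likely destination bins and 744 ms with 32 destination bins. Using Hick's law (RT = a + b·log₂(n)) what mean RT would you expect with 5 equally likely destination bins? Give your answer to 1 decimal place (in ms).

497.8 ms

With log₂ n on the abscissa the relation is linear; from the two conditions:
  b = (744 − 430) / (log₂ 32 − log₂ 3) = 314 / (5 − 1.5850) = 91.946 ms/bit
  a = 430 − 91.946 × 1.5850 = 284.269 ms
Then RT(5) = 284.269 + 91.946 × log₂ 5 = 284.269 + 91.946 × 2.3219 ≈ 497.761 ms.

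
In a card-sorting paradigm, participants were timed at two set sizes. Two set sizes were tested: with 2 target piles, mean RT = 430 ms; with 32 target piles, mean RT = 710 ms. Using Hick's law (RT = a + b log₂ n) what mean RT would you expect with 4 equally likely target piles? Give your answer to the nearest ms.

500 ms

With log₂ n on the abscissa the relation is linear; from the two conditions:
  b = (710 − 430) / (log₂ 32 − log₂ 2) = 280 / (5 − 1) = 70 ms/bit
  a = 430 − 70 × 1 = 360 ms
Then RT(4) = 360 + 70 × log₂ 4 = 360 + 70 × 2 ≈ 500.000 ms.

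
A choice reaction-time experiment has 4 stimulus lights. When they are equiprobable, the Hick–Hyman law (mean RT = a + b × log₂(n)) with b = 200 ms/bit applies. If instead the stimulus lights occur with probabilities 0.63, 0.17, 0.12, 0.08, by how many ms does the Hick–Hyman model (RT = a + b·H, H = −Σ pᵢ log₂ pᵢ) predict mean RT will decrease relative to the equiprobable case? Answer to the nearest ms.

97 ms

The RT saving is b·ΔH. Equiprobable H₀ = log₂(4) = 2.0000 bits; with the given probabilities H = 1.5131 bits.
b·(H₀ − H) = 200 × (2.0000 − 1.5131) = 97.38 ms.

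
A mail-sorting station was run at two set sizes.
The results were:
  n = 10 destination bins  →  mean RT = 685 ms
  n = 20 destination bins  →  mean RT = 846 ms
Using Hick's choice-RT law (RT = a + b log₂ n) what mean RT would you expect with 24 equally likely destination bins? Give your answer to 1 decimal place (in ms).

888.3 ms

Solve the two-equation system in a and b:
  b = (846 − 685) / (log₂ 20 − log₂ 10) = 161 / (4.3219 − 3.3219) = 161.000 ms/bit
  a = 685 − 161.000 × 3.3219 = 150.170 ms
Then RT(24) = 150.170 + 161.000 × log₂ 24 = 150.170 + 161.000 × 4.5850 ≈ 888.349 ms.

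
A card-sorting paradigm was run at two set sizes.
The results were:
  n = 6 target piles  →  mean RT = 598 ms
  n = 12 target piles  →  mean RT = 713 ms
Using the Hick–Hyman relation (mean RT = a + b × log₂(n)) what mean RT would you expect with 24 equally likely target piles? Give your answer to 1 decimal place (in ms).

828.0 ms

RT is linear in log₂ n, so two points fix the line:
  b = (713 − 598) / (log₂ 12 − log₂ 6) = 115 / (3.5850 − 2.5850) = 115.000 ms/bit
  a = 598 − 115.000 × 2.5850 = 300.729 ms
Then RT(24) = 300.729 + 115.000 × log₂ 24 = 300.729 + 115.000 × 4.5850 ≈ 828.000 ms.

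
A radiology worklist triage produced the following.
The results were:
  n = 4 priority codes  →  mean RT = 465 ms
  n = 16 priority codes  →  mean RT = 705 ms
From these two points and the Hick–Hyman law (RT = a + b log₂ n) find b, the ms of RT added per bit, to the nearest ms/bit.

120 ms/bit

Slope: b = (705 − 465) / (log₂ 16 − log₂ 4) = 240/2.0000 = 120 ms/bit.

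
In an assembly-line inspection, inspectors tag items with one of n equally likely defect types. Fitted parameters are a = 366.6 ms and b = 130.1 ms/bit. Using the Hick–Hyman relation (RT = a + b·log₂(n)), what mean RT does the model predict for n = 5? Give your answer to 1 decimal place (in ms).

log₂(5) = 2.3219 bits, so RT = 366.6 + 130.1 × 2.3219 ≈ 668.683 ms.

668.7 ms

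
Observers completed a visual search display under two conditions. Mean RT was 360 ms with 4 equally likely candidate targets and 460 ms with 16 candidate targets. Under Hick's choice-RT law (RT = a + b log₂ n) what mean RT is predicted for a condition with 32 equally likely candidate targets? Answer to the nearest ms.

510 ms

RT is linear in log₂ n, so two points fix the line:
  b = (460 − 360) / (log₂ 16 − log₂ 4) = 100 / (4 − 2) = 50 ms/bit
  a = 360 − 50 × 2 = 260 ms
Then RT(32) = 260 + 50 × log₂ 32 = 260 + 50 × 5 ≈ 510.000 ms.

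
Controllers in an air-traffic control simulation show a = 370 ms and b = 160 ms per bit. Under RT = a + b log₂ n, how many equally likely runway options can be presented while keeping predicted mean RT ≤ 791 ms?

Information budget: (791 − 370)/160 = 2.6313 bits, so n ≤ 2^2.6313 = 6.196 → at most 6.

6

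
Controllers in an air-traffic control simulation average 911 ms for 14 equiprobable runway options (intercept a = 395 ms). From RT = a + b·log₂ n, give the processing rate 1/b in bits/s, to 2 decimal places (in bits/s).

b = (911 − 395)/log₂ 14 = 516/3.8074 = 135.527 ms per bit = 0.13553 s/bit; the reciprocal is 7.379 bits/s.

7.38 bits/s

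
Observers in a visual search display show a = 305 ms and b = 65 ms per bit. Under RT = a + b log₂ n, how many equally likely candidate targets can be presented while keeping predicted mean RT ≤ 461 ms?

65·log₂ n ≤ 461 − 305 = 156, giving log₂ n ≤ 2.4000 and n ≤ 5.278. The largest whole number is 5.

5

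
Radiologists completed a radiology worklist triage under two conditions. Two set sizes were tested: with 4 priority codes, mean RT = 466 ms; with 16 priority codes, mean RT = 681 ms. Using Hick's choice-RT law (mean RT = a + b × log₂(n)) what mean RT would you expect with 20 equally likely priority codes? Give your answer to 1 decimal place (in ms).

Solve the two-equation system in a and b:
  b = (681 − 466) / (log₂ 16 − log₂ 4) = 215 / (4 − 2) = 107.500 ms/bit
  a = 466 − 107.500 × 2 = 251.000 ms
Then RT(20) = 251.000 + 107.500 × log₂ 20 = 251.000 + 107.500 × 4.3219 ≈ 715.607 ms.

715.6 ms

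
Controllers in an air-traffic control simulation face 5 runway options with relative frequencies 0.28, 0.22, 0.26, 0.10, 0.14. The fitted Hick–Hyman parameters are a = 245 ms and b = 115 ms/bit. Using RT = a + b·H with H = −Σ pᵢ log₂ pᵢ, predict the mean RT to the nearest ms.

501 ms

H = 0.28·log₂(1/0.28) + 0.22·log₂(1/0.22) + 0.26·log₂(1/0.26) + 0.10·log₂(1/0.10) + 0.14·log₂(1/0.14) = 2.2294 bits.
RT = 245 + 115 × 2.2294 = 501.38 ms.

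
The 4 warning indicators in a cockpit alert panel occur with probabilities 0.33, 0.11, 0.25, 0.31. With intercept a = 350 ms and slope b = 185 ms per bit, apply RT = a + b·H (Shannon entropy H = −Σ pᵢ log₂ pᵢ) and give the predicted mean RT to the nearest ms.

702 ms

H = 0.33·log₂(1/0.33) + 0.11·log₂(1/0.11) + 0.25·log₂(1/0.25) + 0.31·log₂(1/0.31) = 1.9019 bits.
RT = 350 + 185 × 1.9019 = 701.85 ms.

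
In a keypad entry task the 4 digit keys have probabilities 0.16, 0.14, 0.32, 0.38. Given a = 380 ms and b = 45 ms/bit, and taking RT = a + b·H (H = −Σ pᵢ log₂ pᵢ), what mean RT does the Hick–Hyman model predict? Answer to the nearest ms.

Entropy contributions −pᵢ log₂ pᵢ: 0.4230, 0.3971, 0.5260, 0.5305; sum H = 1.8766 bits.
RT = a + bH = 380 + 45·1.8766 = 464.45 ms.

464 ms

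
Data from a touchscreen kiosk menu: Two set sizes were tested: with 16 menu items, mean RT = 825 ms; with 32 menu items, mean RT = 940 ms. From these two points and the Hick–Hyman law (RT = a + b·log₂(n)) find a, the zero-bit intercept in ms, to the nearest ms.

The slope on a log₂ axis is (940 − 825) / (5 − 4) = 115 ms/bit.
Intercept: a = 825 − 115·log₂(16) = 365.000 ms.

365 ms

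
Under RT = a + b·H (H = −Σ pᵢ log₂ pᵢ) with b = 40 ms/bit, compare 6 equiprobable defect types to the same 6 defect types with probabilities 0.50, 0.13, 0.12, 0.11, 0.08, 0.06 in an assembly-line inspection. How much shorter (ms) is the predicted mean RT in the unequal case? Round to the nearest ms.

Equiprobable entropy H₀ = log₂ 6 = 2.5850 bits.
Skewed entropy H = −Σ pᵢ log₂ pᵢ = 2.1350 bits.
ΔRT = b·(H₀ − H) = 40 × 0.4499 = 18.00 ms.

18 ms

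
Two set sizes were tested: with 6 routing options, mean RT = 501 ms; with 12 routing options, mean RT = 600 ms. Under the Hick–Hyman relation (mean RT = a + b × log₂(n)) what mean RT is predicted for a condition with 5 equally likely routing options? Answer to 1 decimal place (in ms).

475.0 ms

Fit slope and intercept:
  b = (600 − 501) / (log₂ 12 − log₂ 6) = 99 / (3.5850 − 2.5850) = 99.000 ms/bit
  a = 501 − 99.000 × 2.5850 = 245.089 ms
Then RT(5) = 245.089 + 99.000 × log₂ 5 = 245.089 + 99.000 × 2.3219 ≈ 474.960 ms.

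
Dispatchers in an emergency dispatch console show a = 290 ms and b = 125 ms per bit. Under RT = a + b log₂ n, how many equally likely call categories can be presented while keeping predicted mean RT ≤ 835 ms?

20

Set 290 + 125·log₂ n ≤ 835 → log₂ n ≤ (835 − 290)/125 = 4.3600.
So n ≤ 2^4.3600 = 20.535; the largest integer n is 20.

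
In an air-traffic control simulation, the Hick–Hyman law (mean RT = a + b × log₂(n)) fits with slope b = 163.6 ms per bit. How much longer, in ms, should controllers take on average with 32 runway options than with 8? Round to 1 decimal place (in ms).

327.2 ms

ΔRT = (a + b log₂ n₂) − (a + b log₂ n₁) = b·(log₂ n₂ − log₂ n₁).
log₂(32) − log₂(8) = log₂(32/8) = log₂(4) = 2.
ΔRT = 163.6 × 2.0000 = 327.200 ms.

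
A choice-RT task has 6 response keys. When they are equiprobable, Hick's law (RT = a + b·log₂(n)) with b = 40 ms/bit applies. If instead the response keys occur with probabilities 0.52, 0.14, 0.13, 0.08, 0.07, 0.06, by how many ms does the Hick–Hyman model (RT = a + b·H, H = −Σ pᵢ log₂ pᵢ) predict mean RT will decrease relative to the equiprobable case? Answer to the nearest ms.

Equiprobable entropy H₀ = log₂ 6 = 2.5850 bits.
Skewed entropy H = −Σ pᵢ log₂ pᵢ = 2.0739 bits.
ΔRT = b·(H₀ − H) = 40 × 0.5110 = 20.44 ms.

20 ms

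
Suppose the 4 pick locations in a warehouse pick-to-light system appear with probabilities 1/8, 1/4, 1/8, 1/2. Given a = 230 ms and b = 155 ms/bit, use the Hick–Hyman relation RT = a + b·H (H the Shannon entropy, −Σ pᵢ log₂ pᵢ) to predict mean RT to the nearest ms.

H = −Σ pᵢ log₂ pᵢ = 0.125·3 + 0.25·2 + 0.125·3 + 0.5·1 = 1.750 bits.
RT = 230 + 155 × 1.750 = 501.25 ms.

501 ms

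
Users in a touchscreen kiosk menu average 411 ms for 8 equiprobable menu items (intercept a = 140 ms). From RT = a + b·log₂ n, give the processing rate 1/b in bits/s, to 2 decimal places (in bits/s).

b = (411 − 140)/log₂ 8 = 271/3 = 90.333 ms per bit = 0.09033 s/bit; the reciprocal is 11.070 bits/s.

11.07 bits/s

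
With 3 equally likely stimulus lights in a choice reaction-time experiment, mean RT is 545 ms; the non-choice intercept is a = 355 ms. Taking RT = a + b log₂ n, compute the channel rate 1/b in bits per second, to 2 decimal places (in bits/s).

Choice component = 545 − 355 = 190 ms over log₂(3) = 1.5850 bits.
b = 190 / 1.5850 = 119.877 ms/bit, so 1/b = 8.342 bits/s.

8.34 bits/s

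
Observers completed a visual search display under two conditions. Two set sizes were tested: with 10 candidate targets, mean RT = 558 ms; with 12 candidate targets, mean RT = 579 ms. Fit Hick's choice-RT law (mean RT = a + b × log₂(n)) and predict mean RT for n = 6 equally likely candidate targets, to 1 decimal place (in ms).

RT is linear in log₂ n, so two points fix the line:
  b = (579 − 558) / (log₂ 12 − log₂ 10) = 21 / (3.5850 − 3.3219) = 79.837 ms/bit
  a = 558 − 79.837 × 3.3219 = 292.786 ms
Then RT(6) = 292.786 + 79.837 × log₂ 6 = 292.786 + 79.837 × 2.5850 ≈ 499.163 ms.

499.2 ms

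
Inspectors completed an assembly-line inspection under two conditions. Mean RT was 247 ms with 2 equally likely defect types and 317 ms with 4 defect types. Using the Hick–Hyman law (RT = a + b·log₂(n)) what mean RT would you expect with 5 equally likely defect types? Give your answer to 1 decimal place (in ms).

RT is linear in log₂ n, so two points fix the line:
  b = (317 − 247) / (log₂ 4 − log₂ 2) = 70 / (2 − 1) = 70.000 ms/bit
  a = 247 − 70.000 × 1 = 177.000 ms
Then RT(5) = 177.000 + 70.000 × log₂ 5 = 177.000 + 70.000 × 2.3219 ≈ 339.535 ms.

339.5 ms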